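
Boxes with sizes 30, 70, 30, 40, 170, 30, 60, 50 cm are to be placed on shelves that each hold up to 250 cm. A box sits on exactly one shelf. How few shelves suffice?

Total = 170 + 70 + 60 + 50 + 40 + 30 + 30 + 30 = 480 cm.
Lower bound: ⌈480/250⌉ = 2 shelves.
A packing using 2 shelves:
  shelf 1: 170 + 70 = 240
  shelf 2: 60 + 50 + 40 + 30 + 30 + 30 = 240
This matches the lower bound, so 2 is optimal.

2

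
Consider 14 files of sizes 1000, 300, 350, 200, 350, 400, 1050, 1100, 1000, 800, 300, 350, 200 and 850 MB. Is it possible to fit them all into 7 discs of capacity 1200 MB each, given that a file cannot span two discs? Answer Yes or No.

Total = 8250 MB; ⌈8250/1200⌉ = 7.
The bound of 7 does not rule out 7, but exhaustive search shows no assignment into 7 discs of capacity 1200 MB exists — the minimum is 8.

No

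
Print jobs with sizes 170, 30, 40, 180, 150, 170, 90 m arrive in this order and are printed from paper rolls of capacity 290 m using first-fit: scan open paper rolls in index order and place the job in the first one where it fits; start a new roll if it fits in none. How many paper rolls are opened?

4

  170 → roll 1 (new)  [load 170/290]
  30 → roll 1  [load 200/290]
  40 → roll 1  [load 240/290]
  180 → roll 2 (new)  [load 180/290]
  150 → roll 3 (new)  [load 150/290]
  170 → roll 4 (new)  [load 170/290]
  90 → roll 2  [load 270/290]
4 paper rolls opened.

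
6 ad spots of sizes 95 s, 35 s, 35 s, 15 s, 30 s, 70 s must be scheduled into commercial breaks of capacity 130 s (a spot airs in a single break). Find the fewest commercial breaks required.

3

Total = 95 + 70 + 35 + 35 + 30 + 15 = 280 s.
Lower bound: ⌈280/130⌉ = 3 commercial breaks.
A packing using 3 commercial breaks:
  break 1: 95 + 35 = 130
  break 2: 70 + 35 + 15 = 120
  break 3: 30 = 30
This matches the lower bound, so 3 is optimal.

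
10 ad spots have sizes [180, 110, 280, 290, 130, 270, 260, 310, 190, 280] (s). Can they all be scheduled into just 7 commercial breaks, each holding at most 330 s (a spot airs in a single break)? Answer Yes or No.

No

Total = 2300 s; ⌈2300/330⌉ = 7.
8 ad spots each exceed half the capacity and cannot share a break, forcing at least 8 commercial breaks.
At least 8 commercial breaks are required, but only 7 are allowed.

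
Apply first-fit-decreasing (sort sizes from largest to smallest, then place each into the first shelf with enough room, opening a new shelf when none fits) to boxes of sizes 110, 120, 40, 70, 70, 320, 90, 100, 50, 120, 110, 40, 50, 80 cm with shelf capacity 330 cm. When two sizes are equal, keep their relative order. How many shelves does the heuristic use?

Sorted descending: 320, 120, 120, 110, 110, 100, 90, 80, 70, 70, 50, 50, 40, 40.
  320 → shelf 1 (new)  [load 320/330]
  120 → shelf 2 (new)  [load 120/330]
  120 → shelf 2  [load 240/330]
  110 → shelf 3 (new)  [load 110/330]
  110 → shelf 3  [load 220/330]
  100 → shelf 3  [load 320/330]
  90 → shelf 2  [load 330/330]
  80 → shelf 4 (new)  [load 80/330]
  70 → shelf 4  [load 150/330]
  70 → shelf 4  [load 220/330]
  50 → shelf 4  [load 270/330]
  50 → shelf 4  [load 320/330]
  40 → shelf 5 (new)  [load 40/330]
  40 → shelf 5  [load 80/330]
5 shelves opened.

5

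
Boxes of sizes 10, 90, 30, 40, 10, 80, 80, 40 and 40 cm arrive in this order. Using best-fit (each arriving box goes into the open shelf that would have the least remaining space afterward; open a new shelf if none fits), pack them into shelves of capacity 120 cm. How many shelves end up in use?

  10 → shelf 1 (new)  [load 10/120]
  90 → shelf 1  [load 100/120]
  30 → shelf 2 (new)  [load 30/120]
  40 → shelf 2  [load 70/120]
  10 → shelf 1  [load 110/120]
  80 → shelf 3 (new)  [load 80/120]
  80 → shelf 4 (new)  [load 80/120]
  40 → shelf 3  [load 120/120]
  40 → shelf 4  [load 120/120]
4 shelves opened.

4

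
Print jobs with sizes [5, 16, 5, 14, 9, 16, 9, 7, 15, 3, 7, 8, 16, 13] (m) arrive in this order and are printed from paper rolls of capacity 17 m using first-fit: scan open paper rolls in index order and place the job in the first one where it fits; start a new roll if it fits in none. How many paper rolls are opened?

9

  5 → roll 1 (new)  [load 5/17]
  16 → roll 2 (new)  [load 16/17]
  5 → roll 1  [load 10/17]
  14 → roll 3 (new)  [load 14/17]
  9 → roll 4 (new)  [load 9/17]
  16 → roll 5 (new)  [load 16/17]
  9 → roll 6 (new)  [load 9/17]
  7 → roll 1  [load 17/17]
  15 → roll 7 (new)  [load 15/17]
  3 → roll 3  [load 17/17]
  7 → roll 4  [load 16/17]
  8 → roll 6  [load 17/17]
  16 → roll 8 (new)  [load 16/17]
  13 → roll 9 (new)  [load 13/17]
9 paper rolls opened.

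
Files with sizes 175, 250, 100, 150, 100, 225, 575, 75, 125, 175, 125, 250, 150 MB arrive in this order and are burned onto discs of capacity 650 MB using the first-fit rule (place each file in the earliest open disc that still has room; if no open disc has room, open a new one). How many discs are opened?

5

  175 → disc 1 (new)  [load 175/650]
  250 → disc 1  [load 425/650]
  100 → disc 1  [load 525/650]
  150 → disc 2 (new)  [load 150/650]
  100 → disc 1  [load 625/650]
  225 → disc 2  [load 375/650]
  575 → disc 3 (new)  [load 575/650]
  75 → disc 2  [load 450/650]
  125 → disc 2  [load 575/650]
  175 → disc 4 (new)  [load 175/650]
  125 → disc 4  [load 300/650]
  250 → disc 4  [load 550/650]
  150 → disc 5 (new)  [load 150/650]
5 discs opened.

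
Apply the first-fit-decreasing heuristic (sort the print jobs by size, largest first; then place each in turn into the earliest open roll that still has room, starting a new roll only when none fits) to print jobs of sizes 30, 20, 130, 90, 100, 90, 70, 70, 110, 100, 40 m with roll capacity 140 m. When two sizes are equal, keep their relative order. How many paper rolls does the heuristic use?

7

Sorted descending: 130, 110, 100, 100, 90, 90, 70, 70, 40, 30, 20.
  130 → roll 1 (new)  [load 130/140]
  110 → roll 2 (new)  [load 110/140]
  100 → roll 3 (new)  [load 100/140]
  100 → roll 4 (new)  [load 100/140]
  90 → roll 5 (new)  [load 90/140]
  90 → roll 6 (new)  [load 90/140]
  70 → roll 7 (new)  [load 70/140]
  70 → roll 7  [load 140/140]
  40 → roll 3  [load 140/140]
  30 → roll 2  [load 140/140]
  20 → roll 4  [load 120/140]
7 paper rolls opened.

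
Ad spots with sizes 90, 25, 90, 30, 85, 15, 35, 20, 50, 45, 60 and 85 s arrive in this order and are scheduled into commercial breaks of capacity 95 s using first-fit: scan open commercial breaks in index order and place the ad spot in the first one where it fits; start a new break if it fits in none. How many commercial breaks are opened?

  90 → break 1 (new)  [load 90/95]
  25 → break 2 (new)  [load 25/95]
  90 → break 3 (new)  [load 90/95]
  30 → break 2  [load 55/95]
  85 → break 4 (new)  [load 85/95]
  15 → break 2  [load 70/95]
  35 → break 5 (new)  [load 35/95]
  20 → break 2  [load 90/95]
  50 → break 5  [load 85/95]
  45 → break 6 (new)  [load 45/95]
  60 → break 7 (new)  [load 60/95]
  85 → break 8 (new)  [load 85/95]
8 commercial breaks opened.

8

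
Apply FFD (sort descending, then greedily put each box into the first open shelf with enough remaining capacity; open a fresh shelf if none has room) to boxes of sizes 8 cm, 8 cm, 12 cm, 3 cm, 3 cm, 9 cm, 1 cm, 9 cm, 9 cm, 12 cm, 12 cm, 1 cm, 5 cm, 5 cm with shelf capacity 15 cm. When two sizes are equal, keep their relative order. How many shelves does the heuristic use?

Sorted descending: 12, 12, 12, 9, 9, 9, 8, 8, 5, 5, 3, 3, 1, 1.
  12 → shelf 1 (new)  [load 12/15]
  12 → shelf 2 (new)  [load 12/15]
  12 → shelf 3 (new)  [load 12/15]
  9 → shelf 4 (new)  [load 9/15]
  9 → shelf 5 (new)  [load 9/15]
  9 → shelf 6 (new)  [load 9/15]
  8 → shelf 7 (new)  [load 8/15]
  8 → shelf 8 (new)  [load 8/15]
  5 → shelf 4  [load 14/15]
  5 → shelf 5  [load 14/15]
  3 → shelf 1  [load 15/15]
  3 → shelf 2  [load 15/15]
  1 → shelf 3  [load 13/15]
  1 → shelf 3  [load 14/15]
8 shelves opened.

8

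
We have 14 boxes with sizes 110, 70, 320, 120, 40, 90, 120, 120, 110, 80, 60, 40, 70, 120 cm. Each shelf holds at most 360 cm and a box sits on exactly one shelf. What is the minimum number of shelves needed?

5

Total = 320 + 120 + 120 + 120 + 120 + 110 + 110 + 90 + 80 + 70 + 70 + 60 + 40 + 40 = 1470 cm.
Lower bound: ⌈1470/360⌉ = 5 shelves.
A packing using 5 shelves:
  shelf 1: 320 + 40 = 360
  shelf 2: 120 + 120 + 120 = 360
  shelf 3: 120 + 110 + 110 = 340
  shelf 4: 90 + 80 + 70 + 70 + 40 = 350
  shelf 5: 60 = 60
This matches the lower bound, so 5 is optimal.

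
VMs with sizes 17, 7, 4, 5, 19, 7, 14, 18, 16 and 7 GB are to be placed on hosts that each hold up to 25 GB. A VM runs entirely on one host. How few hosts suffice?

5

Total = 19 + 18 + 17 + 16 + 14 + 7 + 7 + 7 + 5 + 4 = 114 GB.
Lower bound: ⌈114/25⌉ = 5 hosts.
A packing using 5 hosts:
  host 1: 19 + 5 = 24
  host 2: 18 + 7 = 25
  host 3: 17 + 7 = 24
  host 4: 16 + 7 = 23
  host 5: 14 + 4 = 18
This matches the lower bound, so 5 is optimal.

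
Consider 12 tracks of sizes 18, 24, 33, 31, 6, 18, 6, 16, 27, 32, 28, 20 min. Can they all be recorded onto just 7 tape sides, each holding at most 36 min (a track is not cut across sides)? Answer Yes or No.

Total = 259 min; ⌈259/36⌉ = 8.
At least 8 tape sides are required, but only 7 are allowed.

No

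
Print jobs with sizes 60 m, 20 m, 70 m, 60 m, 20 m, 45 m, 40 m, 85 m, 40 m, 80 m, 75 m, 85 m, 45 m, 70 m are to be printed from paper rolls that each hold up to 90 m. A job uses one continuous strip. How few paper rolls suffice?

Total = 85 + 85 + 80 + 75 + 70 + 70 + 60 + 60 + 45 + 45 + 40 + 40 + 20 + 20 = 795 m.
Lower bound: ⌈795/90⌉ = 9 paper rolls.
A packing using 10 paper rolls:
  roll 1: 85 = 85
  roll 2: 85 = 85
  roll 3: 80 = 80
  roll 4: 75 = 75
  roll 5: 70 + 20 = 90
  roll 6: 70 + 20 = 90
  roll 7: 60 = 60
  roll 8: 60 = 60
  roll 9: 45 + 45 = 90
  roll 10: 40 + 40 = 80
No arrangement into 9 paper rolls stays within capacity, so 10 is optimal.

10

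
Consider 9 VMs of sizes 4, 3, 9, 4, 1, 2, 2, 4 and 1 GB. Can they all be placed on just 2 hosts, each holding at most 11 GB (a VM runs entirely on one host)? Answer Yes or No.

No

Total = 30 GB; ⌈30/11⌉ = 3.
At least 3 hosts are required, but only 2 are allowed.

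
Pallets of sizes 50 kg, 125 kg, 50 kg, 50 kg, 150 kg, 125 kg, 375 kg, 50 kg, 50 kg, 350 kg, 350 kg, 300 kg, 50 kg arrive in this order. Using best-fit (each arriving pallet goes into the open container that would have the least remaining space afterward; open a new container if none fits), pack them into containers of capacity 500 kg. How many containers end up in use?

  50 → container 1 (new)  [load 50/500]
  125 → container 1  [load 175/500]
  50 → container 1  [load 225/500]
  50 → container 1  [load 275/500]
  150 → container 1  [load 425/500]
  125 → container 2 (new)  [load 125/500]
  375 → container 2  [load 500/500]
  50 → container 1  [load 475/500]
  50 → container 3 (new)  [load 50/500]
  350 → container 3  [load 400/500]
  350 → container 4 (new)  [load 350/500]
  300 → container 5 (new)  [load 300/500]
  50 → container 3  [load 450/500]
5 containers opened.

5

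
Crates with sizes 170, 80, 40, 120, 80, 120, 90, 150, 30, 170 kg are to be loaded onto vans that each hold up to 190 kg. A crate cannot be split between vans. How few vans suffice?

7

Total = 170 + 170 + 150 + 120 + 120 + 90 + 80 + 80 + 40 + 30 = 1050 kg.
Lower bound: ⌈1050/190⌉ = 6 vans.
A packing using 7 vans:
  van 1: 170 = 170
  van 2: 170 = 170
  van 3: 150 + 40 = 190
  van 4: 120 + 30 = 150
  van 5: 120 = 120
  van 6: 90 + 80 = 170
  van 7: 80 = 80
No arrangement into 6 vans stays within capacity, so 7 is optimal.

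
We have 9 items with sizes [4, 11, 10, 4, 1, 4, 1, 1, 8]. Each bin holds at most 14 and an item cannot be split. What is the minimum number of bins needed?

Total = 11 + 10 + 8 + 4 + 4 + 4 + 1 + 1 + 1 = 44.
Lower bound: ⌈44/14⌉ = 4 bins.
A packing using 4 bins:
  bin 1: 11 + 1 + 1 + 1 = 14
  bin 2: 10 + 4 = 14
  bin 3: 8 + 4 = 12
  bin 4: 4 = 4
This matches the lower bound, so 4 is optimal.

4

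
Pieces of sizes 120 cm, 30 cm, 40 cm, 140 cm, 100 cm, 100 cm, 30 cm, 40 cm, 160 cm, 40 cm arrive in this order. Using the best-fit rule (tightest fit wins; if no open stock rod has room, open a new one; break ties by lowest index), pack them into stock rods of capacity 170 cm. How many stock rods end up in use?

  120 → stock rod 1 (new)  [load 120/170]
  30 → stock rod 1  [load 150/170]
  40 → stock rod 2 (new)  [load 40/170]
  140 → stock rod 3 (new)  [load 140/170]
  100 → stock rod 2  [load 140/170]
  100 → stock rod 4 (new)  [load 100/170]
  30 → stock rod 2  [load 170/170]
  40 → stock rod 4  [load 140/170]
  160 → stock rod 5 (new)  [load 160/170]
  40 → stock rod 6 (new)  [load 40/170]
6 stock rods opened.

6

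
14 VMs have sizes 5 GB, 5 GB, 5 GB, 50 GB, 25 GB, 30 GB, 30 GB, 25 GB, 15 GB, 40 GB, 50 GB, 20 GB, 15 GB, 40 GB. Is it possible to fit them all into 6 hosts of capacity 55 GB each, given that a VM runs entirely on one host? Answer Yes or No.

Total = 355 GB; ⌈355/55⌉ = 7.
At least 7 hosts are required, but only 6 are allowed.

No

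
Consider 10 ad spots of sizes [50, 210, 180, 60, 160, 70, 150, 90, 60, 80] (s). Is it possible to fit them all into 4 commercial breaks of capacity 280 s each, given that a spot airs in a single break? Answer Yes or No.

A valid assignment using 4 commercial breaks:
  break 1: 210 + 70 = 280
  break 2: 180 + 90 = 270
  break 3: 160 + 60 + 60 = 280
  break 4: 150 + 80 + 50 = 280
Every load is within 280 s, so 4 commercial breaks suffice.

Yes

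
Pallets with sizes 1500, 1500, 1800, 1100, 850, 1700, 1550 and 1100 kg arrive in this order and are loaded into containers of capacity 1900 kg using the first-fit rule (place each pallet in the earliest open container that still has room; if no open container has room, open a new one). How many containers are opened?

8

  1500 → container 1 (new)  [load 1500/1900]
  1500 → container 2 (new)  [load 1500/1900]
  1800 → container 3 (new)  [load 1800/1900]
  1100 → container 4 (new)  [load 1100/1900]
  850 → container 5 (new)  [load 850/1900]
  1700 → container 6 (new)  [load 1700/1900]
  1550 → container 7 (new)  [load 1550/1900]
  1100 → container 8 (new)  [load 1100/1900]
8 containers opened.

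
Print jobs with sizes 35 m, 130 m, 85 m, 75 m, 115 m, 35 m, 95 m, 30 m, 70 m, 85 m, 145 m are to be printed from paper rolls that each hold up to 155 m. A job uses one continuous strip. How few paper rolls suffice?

7

Total = 145 + 130 + 115 + 95 + 85 + 85 + 75 + 70 + 35 + 35 + 30 = 900 m.
Lower bound: ⌈900/155⌉ = 6 paper rolls.
A packing using 7 paper rolls:
  roll 1: 145 = 145
  roll 2: 130 = 130
  roll 3: 115 + 35 = 150
  roll 4: 95 + 35 = 130
  roll 5: 85 + 70 = 155
  roll 6: 85 + 30 = 115
  roll 7: 75 = 75
No arrangement into 6 paper rolls stays within capacity, so 7 is optimal.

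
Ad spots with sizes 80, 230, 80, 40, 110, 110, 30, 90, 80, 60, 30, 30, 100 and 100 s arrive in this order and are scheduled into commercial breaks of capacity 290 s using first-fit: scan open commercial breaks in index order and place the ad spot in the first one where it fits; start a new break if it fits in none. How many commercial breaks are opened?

  80 → break 1 (new)  [load 80/290]
  230 → break 2 (new)  [load 230/290]
  80 → break 1  [load 160/290]
  40 → break 1  [load 200/290]
  110 → break 3 (new)  [load 110/290]
  110 → break 3  [load 220/290]
  30 → break 1  [load 230/290]
  90 → break 4 (new)  [load 90/290]
  80 → break 4  [load 170/290]
  60 → break 1  [load 290/290]
  30 → break 2  [load 260/290]
  30 → break 2  [load 290/290]
  100 → break 4  [load 270/290]
  100 → break 5 (new)  [load 100/290]
5 commercial breaks opened.

5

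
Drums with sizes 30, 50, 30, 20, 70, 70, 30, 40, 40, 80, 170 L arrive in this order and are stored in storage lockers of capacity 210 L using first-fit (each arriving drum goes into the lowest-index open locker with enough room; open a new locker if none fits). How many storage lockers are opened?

4

  30 → locker 1 (new)  [load 30/210]
  50 → locker 1  [load 80/210]
  30 → locker 1  [load 110/210]
  20 → locker 1  [load 130/210]
  70 → locker 1  [load 200/210]
  70 → locker 2 (new)  [load 70/210]
  30 → locker 2  [load 100/210]
  40 → locker 2  [load 140/210]
  40 → locker 2  [load 180/210]
  80 → locker 3 (new)  [load 80/210]
  170 → locker 4 (new)  [load 170/210]
4 storage lockers opened.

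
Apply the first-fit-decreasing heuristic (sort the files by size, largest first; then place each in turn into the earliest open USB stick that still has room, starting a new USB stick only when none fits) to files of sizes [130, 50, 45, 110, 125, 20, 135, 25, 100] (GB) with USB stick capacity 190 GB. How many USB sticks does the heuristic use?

Sorted descending: 135, 130, 125, 110, 100, 50, 45, 25, 20.
  135 → USB stick 1 (new)  [load 135/190]
  130 → USB stick 2 (new)  [load 130/190]
  125 → USB stick 3 (new)  [load 125/190]
  110 → USB stick 4 (new)  [load 110/190]
  100 → USB stick 5 (new)  [load 100/190]
  50 → USB stick 1  [load 185/190]
  45 → USB stick 2  [load 175/190]
  25 → USB stick 3  [load 150/190]
  20 → USB stick 3  [load 170/190]
5 USB sticks opened.

5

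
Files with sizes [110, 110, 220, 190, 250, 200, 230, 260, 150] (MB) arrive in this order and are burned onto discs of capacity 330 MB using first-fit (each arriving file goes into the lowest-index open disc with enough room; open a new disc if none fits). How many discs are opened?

  110 → disc 1 (new)  [load 110/330]
  110 → disc 1  [load 220/330]
  220 → disc 2 (new)  [load 220/330]
  190 → disc 3 (new)  [load 190/330]
  250 → disc 4 (new)  [load 250/330]
  200 → disc 5 (new)  [load 200/330]
  230 → disc 6 (new)  [load 230/330]
  260 → disc 7 (new)  [load 260/330]
  150 → disc 8 (new)  [load 150/330]
8 discs opened.

8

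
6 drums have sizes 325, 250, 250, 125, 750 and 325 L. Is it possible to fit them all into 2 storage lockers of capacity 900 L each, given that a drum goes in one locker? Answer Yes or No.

Total = 2025 L; ⌈2025/900⌉ = 3.
At least 3 storage lockers are required, but only 2 are allowed.

No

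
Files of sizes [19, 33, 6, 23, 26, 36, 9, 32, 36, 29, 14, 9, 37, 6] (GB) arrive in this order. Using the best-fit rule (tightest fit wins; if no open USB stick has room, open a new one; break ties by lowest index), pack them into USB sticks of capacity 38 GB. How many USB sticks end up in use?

9

  19 → USB stick 1 (new)  [load 19/38]
  33 → USB stick 2 (new)  [load 33/38]
  6 → USB stick 1  [load 25/38]
  23 → USB stick 3 (new)  [load 23/38]
  26 → USB stick 4 (new)  [load 26/38]
  36 → USB stick 5 (new)  [load 36/38]
  9 → USB stick 4  [load 35/38]
  32 → USB stick 6 (new)  [load 32/38]
  36 → USB stick 7 (new)  [load 36/38]
  29 → USB stick 8 (new)  [load 29/38]
  14 → USB stick 3  [load 37/38]
  9 → USB stick 8  [load 38/38]
  37 → USB stick 9 (new)  [load 37/38]
  6 → USB stick 6  [load 38/38]
9 USB sticks opened.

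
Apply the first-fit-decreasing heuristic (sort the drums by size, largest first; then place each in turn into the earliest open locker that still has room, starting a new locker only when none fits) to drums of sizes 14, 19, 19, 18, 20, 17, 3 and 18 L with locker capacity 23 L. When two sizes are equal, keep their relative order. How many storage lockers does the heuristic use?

7

Sorted descending: 20, 19, 19, 18, 18, 17, 14, 3.
  20 → locker 1 (new)  [load 20/23]
  19 → locker 2 (new)  [load 19/23]
  19 → locker 3 (new)  [load 19/23]
  18 → locker 4 (new)  [load 18/23]
  18 → locker 5 (new)  [load 18/23]
  17 → locker 6 (new)  [load 17/23]
  14 → locker 7 (new)  [load 14/23]
  3 → locker 1  [load 23/23]
7 storage lockers opened.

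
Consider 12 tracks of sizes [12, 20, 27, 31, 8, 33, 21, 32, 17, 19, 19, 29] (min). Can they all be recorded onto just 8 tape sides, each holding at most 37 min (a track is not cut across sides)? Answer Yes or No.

Total = 268 min; ⌈268/37⌉ = 8.
9 tracks each exceed half the capacity and cannot share a side, forcing at least 9 tape sides.
At least 9 tape sides are required, but only 8 are allowed.

No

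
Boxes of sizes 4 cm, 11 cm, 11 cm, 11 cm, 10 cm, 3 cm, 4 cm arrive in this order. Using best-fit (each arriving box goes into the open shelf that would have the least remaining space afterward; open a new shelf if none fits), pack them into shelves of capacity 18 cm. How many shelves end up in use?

  4 → shelf 1 (new)  [load 4/18]
  11 → shelf 1  [load 15/18]
  11 → shelf 2 (new)  [load 11/18]
  11 → shelf 3 (new)  [load 11/18]
  10 → shelf 4 (new)  [load 10/18]
  3 → shelf 1  [load 18/18]
  4 → shelf 2  [load 15/18]
4 shelves opened.

4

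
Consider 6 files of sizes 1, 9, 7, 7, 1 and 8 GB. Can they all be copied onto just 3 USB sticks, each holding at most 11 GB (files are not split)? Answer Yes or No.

No

Total = 33 GB; ⌈33/11⌉ = 3.
4 files each exceed half the capacity and cannot share a USB stick, forcing at least 4 USB sticks.
At least 4 USB sticks are required, but only 3 are allowed.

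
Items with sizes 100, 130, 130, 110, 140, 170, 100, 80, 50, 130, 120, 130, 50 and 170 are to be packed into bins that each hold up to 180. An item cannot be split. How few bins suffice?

Total = 170 + 170 + 140 + 130 + 130 + 130 + 130 + 120 + 110 + 100 + 100 + 80 + 50 + 50 = 1610.
Lower bound: ⌈1610/180⌉ = 9 bins.
Also, 11 items each exceed 90, and no two of those can share a bin, so at least 11 bins are needed.
A packing using 11 bins:
  bin 1: 170 = 170
  bin 2: 170 = 170
  bin 3: 140 = 140
  bin 4: 130 + 50 = 180
  bin 5: 130 + 50 = 180
  bin 6: 130 = 130
  bin 7: 130 = 130
  bin 8: 120 = 120
  bin 9: 110 = 110
  bin 10: 100 + 80 = 180
  bin 11: 100 = 100
This matches the lower bound, so 11 is optimal.

11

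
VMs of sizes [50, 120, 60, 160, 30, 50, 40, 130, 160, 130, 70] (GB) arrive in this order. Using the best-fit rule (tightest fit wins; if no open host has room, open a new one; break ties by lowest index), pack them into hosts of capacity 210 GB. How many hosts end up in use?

  50 → host 1 (new)  [load 50/210]
  120 → host 1  [load 170/210]
  60 → host 2 (new)  [load 60/210]
  160 → host 3 (new)  [load 160/210]
  30 → host 1  [load 200/210]
  50 → host 3  [load 210/210]
  40 → host 2  [load 100/210]
  130 → host 4 (new)  [load 130/210]
  160 → host 5 (new)  [load 160/210]
  130 → host 6 (new)  [load 130/210]
  70 → host 4  [load 200/210]
6 hosts opened.

6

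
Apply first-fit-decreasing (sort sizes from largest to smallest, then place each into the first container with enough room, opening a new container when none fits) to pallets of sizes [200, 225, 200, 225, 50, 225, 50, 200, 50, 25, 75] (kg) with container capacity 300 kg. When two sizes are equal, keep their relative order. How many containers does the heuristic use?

Sorted descending: 225, 225, 225, 200, 200, 200, 75, 50, 50, 50, 25.
  225 → container 1 (new)  [load 225/300]
  225 → container 2 (new)  [load 225/300]
  225 → container 3 (new)  [load 225/300]
  200 → container 4 (new)  [load 200/300]
  200 → container 5 (new)  [load 200/300]
  200 → container 6 (new)  [load 200/300]
  75 → container 1  [load 300/300]
  50 → container 2  [load 275/300]
  50 → container 3  [load 275/300]
  50 → container 4  [load 250/300]
  25 → container 2  [load 300/300]
6 containers opened.

6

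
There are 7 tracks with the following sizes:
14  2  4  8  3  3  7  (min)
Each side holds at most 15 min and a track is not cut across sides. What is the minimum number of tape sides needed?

3

Total = 14 + 8 + 7 + 4 + 3 + 3 + 2 = 41 min.
Lower bound: ⌈41/15⌉ = 3 tape sides.
A packing using 3 tape sides:
  side 1: 14 = 14
  side 2: 8 + 7 = 15
  side 3: 4 + 3 + 3 + 2 = 12
This matches the lower bound, so 3 is optimal.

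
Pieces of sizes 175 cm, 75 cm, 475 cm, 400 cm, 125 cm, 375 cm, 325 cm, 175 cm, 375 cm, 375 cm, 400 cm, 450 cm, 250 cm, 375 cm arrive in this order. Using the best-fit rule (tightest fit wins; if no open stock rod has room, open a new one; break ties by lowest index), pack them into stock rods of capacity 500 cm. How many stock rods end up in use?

11

  175 → stock rod 1 (new)  [load 175/500]
  75 → stock rod 1  [load 250/500]
  475 → stock rod 2 (new)  [load 475/500]
  400 → stock rod 3 (new)  [load 400/500]
  125 → stock rod 1  [load 375/500]
  375 → stock rod 4 (new)  [load 375/500]
  325 → stock rod 5 (new)  [load 325/500]
  175 → stock rod 5  [load 500/500]
  375 → stock rod 6 (new)  [load 375/500]
  375 → stock rod 7 (new)  [load 375/500]
  400 → stock rod 8 (new)  [load 400/500]
  450 → stock rod 9 (new)  [load 450/500]
  250 → stock rod 10 (new)  [load 250/500]
  375 → stock rod 11 (new)  [load 375/500]
11 stock rods opened.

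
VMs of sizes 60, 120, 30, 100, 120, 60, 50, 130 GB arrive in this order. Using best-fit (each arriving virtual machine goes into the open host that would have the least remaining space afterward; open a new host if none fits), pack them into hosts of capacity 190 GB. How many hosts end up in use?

4

  60 → host 1 (new)  [load 60/190]
  120 → host 1  [load 180/190]
  30 → host 2 (new)  [load 30/190]
  100 → host 2  [load 130/190]
  120 → host 3 (new)  [load 120/190]
  60 → host 2  [load 190/190]
  50 → host 3  [load 170/190]
  130 → host 4 (new)  [load 130/190]
4 hosts opened.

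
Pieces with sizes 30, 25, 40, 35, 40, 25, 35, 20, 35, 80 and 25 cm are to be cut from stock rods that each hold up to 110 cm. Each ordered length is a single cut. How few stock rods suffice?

4

Total = 80 + 40 + 40 + 35 + 35 + 35 + 30 + 25 + 25 + 25 + 20 = 390 cm.
Lower bound: ⌈390/110⌉ = 4 stock rods.
A packing using 4 stock rods:
  stock rod 1: 80 + 30 = 110
  stock rod 2: 40 + 40 + 25 = 105
  stock rod 3: 35 + 35 + 35 = 105
  stock rod 4: 25 + 25 + 20 = 70
This matches the lower bound, so 4 is optimal.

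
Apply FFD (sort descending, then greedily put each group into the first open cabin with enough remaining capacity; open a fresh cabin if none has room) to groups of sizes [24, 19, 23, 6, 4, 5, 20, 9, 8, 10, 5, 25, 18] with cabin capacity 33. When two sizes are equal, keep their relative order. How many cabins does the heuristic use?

Sorted descending: 25, 24, 23, 20, 19, 18, 10, 9, 8, 6, 5, 5, 4.
  25 → cabin 1 (new)  [load 25/33]
  24 → cabin 2 (new)  [load 24/33]
  23 → cabin 3 (new)  [load 23/33]
  20 → cabin 4 (new)  [load 20/33]
  19 → cabin 5 (new)  [load 19/33]
  18 → cabin 6 (new)  [load 18/33]
  10 → cabin 3  [load 33/33]
  9 → cabin 2  [load 33/33]
  8 → cabin 1  [load 33/33]
  6 → cabin 4  [load 26/33]
  5 → cabin 4  [load 31/33]
  5 → cabin 5  [load 24/33]
  4 → cabin 5  [load 28/33]
6 cabins opened.

6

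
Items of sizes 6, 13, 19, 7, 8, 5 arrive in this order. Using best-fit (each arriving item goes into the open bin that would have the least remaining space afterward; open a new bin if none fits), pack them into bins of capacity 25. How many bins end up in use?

  6 → bin 1 (new)  [load 6/25]
  13 → bin 1  [load 19/25]
  19 → bin 2 (new)  [load 19/25]
  7 → bin 3 (new)  [load 7/25]
  8 → bin 3  [load 15/25]
  5 → bin 1  [load 24/25]
3 bins opened.

3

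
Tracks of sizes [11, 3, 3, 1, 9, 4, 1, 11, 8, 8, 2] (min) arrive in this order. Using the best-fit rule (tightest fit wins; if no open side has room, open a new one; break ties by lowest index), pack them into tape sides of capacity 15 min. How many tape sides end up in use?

  11 → side 1 (new)  [load 11/15]
  3 → side 1  [load 14/15]
  3 → side 2 (new)  [load 3/15]
  1 → side 1  [load 15/15]
  9 → side 2  [load 12/15]
  4 → side 3 (new)  [load 4/15]
  1 → side 2  [load 13/15]
  11 → side 3  [load 15/15]
  8 → side 4 (new)  [load 8/15]
  8 → side 5 (new)  [load 8/15]
  2 → side 2  [load 15/15]
5 tape sides opened.

5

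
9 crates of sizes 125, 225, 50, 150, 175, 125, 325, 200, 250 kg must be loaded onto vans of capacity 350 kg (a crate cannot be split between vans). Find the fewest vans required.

Total = 325 + 250 + 225 + 200 + 175 + 150 + 125 + 125 + 50 = 1625 kg.
Lower bound: ⌈1625/350⌉ = 5 vans.
A packing using 5 vans:
  van 1: 325 = 325
  van 2: 250 + 50 = 300
  van 3: 225 + 125 = 350
  van 4: 200 + 150 = 350
  van 5: 175 + 125 = 300
This matches the lower bound, so 5 is optimal.

5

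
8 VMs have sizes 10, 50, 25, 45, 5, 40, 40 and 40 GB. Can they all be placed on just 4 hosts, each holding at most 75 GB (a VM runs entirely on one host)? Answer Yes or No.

No

Total = 255 GB; ⌈255/75⌉ = 4.
5 VMs each exceed half the capacity and cannot share a host, forcing at least 5 hosts.
At least 5 hosts are required, but only 4 are allowed.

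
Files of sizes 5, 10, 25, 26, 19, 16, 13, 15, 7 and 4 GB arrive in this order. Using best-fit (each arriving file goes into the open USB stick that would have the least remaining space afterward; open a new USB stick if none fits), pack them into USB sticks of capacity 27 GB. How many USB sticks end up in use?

  5 → USB stick 1 (new)  [load 5/27]
  10 → USB stick 1  [load 15/27]
  25 → USB stick 2 (new)  [load 25/27]
  26 → USB stick 3 (new)  [load 26/27]
  19 → USB stick 4 (new)  [load 19/27]
  16 → USB stick 5 (new)  [load 16/27]
  13 → USB stick 6 (new)  [load 13/27]
  15 → USB stick 7 (new)  [load 15/27]
  7 → USB stick 4  [load 26/27]
  4 → USB stick 5  [load 20/27]
7 USB sticks opened.

7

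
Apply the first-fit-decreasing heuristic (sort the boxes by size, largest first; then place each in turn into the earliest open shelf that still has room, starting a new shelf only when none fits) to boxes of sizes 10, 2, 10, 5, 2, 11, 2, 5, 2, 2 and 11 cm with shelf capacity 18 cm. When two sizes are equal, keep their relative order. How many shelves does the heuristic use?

4

Sorted descending: 11, 11, 10, 10, 5, 5, 2, 2, 2, 2, 2.
  11 → shelf 1 (new)  [load 11/18]
  11 → shelf 2 (new)  [load 11/18]
  10 → shelf 3 (new)  [load 10/18]
  10 → shelf 4 (new)  [load 10/18]
  5 → shelf 1  [load 16/18]
  5 → shelf 2  [load 16/18]
  2 → shelf 1  [load 18/18]
  2 → shelf 2  [load 18/18]
  2 → shelf 3  [load 12/18]
  2 → shelf 3  [load 14/18]
  2 → shelf 3  [load 16/18]
4 shelves opened.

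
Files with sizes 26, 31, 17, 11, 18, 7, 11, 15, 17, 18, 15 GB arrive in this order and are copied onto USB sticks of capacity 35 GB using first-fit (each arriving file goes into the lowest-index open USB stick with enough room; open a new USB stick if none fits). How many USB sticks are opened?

6

  26 → USB stick 1 (new)  [load 26/35]
  31 → USB stick 2 (new)  [load 31/35]
  17 → USB stick 3 (new)  [load 17/35]
  11 → USB stick 3  [load 28/35]
  18 → USB stick 4 (new)  [load 18/35]
  7 → USB stick 1  [load 33/35]
  11 → USB stick 4  [load 29/35]
  15 → USB stick 5 (new)  [load 15/35]
  17 → USB stick 5  [load 32/35]
  18 → USB stick 6 (new)  [load 18/35]
  15 → USB stick 6  [load 33/35]
6 USB sticks opened.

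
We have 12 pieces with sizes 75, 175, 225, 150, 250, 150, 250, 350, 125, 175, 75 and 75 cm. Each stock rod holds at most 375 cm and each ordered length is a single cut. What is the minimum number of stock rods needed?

Total = 350 + 250 + 250 + 225 + 175 + 175 + 150 + 150 + 125 + 75 + 75 + 75 = 2075 cm.
Lower bound: ⌈2075/375⌉ = 6 stock rods.
A packing using 6 stock rods:
  stock rod 1: 350 = 350
  stock rod 2: 250 + 125 = 375
  stock rod 3: 250 + 75 = 325
  stock rod 4: 225 + 150 = 375
  stock rod 5: 175 + 175 = 350
  stock rod 6: 150 + 75 + 75 = 300
This matches the lower bound, so 6 is optimal.

6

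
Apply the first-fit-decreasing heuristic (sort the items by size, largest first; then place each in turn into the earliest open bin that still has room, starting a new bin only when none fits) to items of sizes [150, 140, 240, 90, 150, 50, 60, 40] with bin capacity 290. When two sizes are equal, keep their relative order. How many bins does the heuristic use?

4

Sorted descending: 240, 150, 150, 140, 90, 60, 50, 40.
  240 → bin 1 (new)  [load 240/290]
  150 → bin 2 (new)  [load 150/290]
  150 → bin 3 (new)  [load 150/290]
  140 → bin 2  [load 290/290]
  90 → bin 3  [load 240/290]
  60 → bin 4 (new)  [load 60/290]
  50 → bin 1  [load 290/290]
  40 → bin 3  [load 280/290]
4 bins opened.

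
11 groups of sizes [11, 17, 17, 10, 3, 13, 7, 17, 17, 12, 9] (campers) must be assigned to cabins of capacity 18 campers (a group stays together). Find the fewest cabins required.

9

Total = 17 + 17 + 17 + 17 + 13 + 12 + 11 + 10 + 9 + 7 + 3 = 133 campers.
Lower bound: ⌈133/18⌉ = 8 cabins.
A packing using 9 cabins:
  cabin 1: 17 = 17
  cabin 2: 17 = 17
  cabin 3: 17 = 17
  cabin 4: 17 = 17
  cabin 5: 13 + 3 = 16
  cabin 6: 12 = 12
  cabin 7: 11 + 7 = 18
  cabin 8: 10 = 10
  cabin 9: 9 = 9
No arrangement into 8 cabins stays within capacity, so 9 is optimal.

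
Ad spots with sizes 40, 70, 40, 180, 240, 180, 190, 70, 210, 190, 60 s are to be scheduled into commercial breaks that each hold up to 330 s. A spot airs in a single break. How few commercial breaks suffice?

Total = 240 + 210 + 190 + 190 + 180 + 180 + 70 + 70 + 60 + 40 + 40 = 1470 s.
Lower bound: ⌈1470/330⌉ = 5 commercial breaks.
Also, 6 ad spots each exceed 165 s, and no two of those can share a break, so at least 6 commercial breaks are needed.
A packing using 6 commercial breaks:
  break 1: 240 + 70 = 310
  break 2: 210 + 70 + 40 = 320
  break 3: 190 + 60 + 40 = 290
  break 4: 190 = 190
  break 5: 180 = 180
  break 6: 180 = 180
This matches the lower bound, so 6 is optimal.

6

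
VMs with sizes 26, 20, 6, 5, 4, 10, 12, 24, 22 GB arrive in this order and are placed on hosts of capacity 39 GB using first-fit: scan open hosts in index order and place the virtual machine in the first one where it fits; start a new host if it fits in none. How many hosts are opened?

  26 → host 1 (new)  [load 26/39]
  20 → host 2 (new)  [load 20/39]
  6 → host 1  [load 32/39]
  5 → host 1  [load 37/39]
  4 → host 2  [load 24/39]
  10 → host 2  [load 34/39]
  12 → host 3 (new)  [load 12/39]
  24 → host 3  [load 36/39]
  22 → host 4 (new)  [load 22/39]
4 hosts opened.

4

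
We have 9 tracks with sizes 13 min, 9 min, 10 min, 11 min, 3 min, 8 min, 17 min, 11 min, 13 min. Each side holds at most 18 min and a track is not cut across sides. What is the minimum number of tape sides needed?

7

Total = 17 + 13 + 13 + 11 + 11 + 10 + 9 + 8 + 3 = 95 min.
Lower bound: ⌈95/18⌉ = 6 tape sides.
A packing using 7 tape sides:
  side 1: 17 = 17
  side 2: 13 + 3 = 16
  side 3: 13 = 13
  side 4: 11 = 11
  side 5: 11 = 11
  side 6: 10 + 8 = 18
  side 7: 9 = 9
No arrangement into 6 tape sides stays within capacity, so 7 is optimal.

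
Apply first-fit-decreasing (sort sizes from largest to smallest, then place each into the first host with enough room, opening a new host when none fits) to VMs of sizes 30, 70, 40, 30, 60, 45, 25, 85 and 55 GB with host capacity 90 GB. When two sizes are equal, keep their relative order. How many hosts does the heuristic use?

Sorted descending: 85, 70, 60, 55, 45, 40, 30, 30, 25.
  85 → host 1 (new)  [load 85/90]
  70 → host 2 (new)  [load 70/90]
  60 → host 3 (new)  [load 60/90]
  55 → host 4 (new)  [load 55/90]
  45 → host 5 (new)  [load 45/90]
  40 → host 5  [load 85/90]
  30 → host 3  [load 90/90]
  30 → host 4  [load 85/90]
  25 → host 6 (new)  [load 25/90]
6 hosts opened.

6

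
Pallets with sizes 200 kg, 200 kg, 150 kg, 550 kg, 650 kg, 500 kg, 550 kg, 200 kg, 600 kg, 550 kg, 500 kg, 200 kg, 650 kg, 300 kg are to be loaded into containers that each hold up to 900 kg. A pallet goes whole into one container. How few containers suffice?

8

Total = 650 + 650 + 600 + 550 + 550 + 550 + 500 + 500 + 300 + 200 + 200 + 200 + 200 + 150 = 5800 kg.
Lower bound: ⌈5800/900⌉ = 7 containers.
Also, 8 pallets each exceed 450 kg, and no two of those can share a container, so at least 8 containers are needed.
A packing using 8 containers:
  container 1: 650 + 200 = 850
  container 2: 650 + 200 = 850
  container 3: 600 + 300 = 900
  container 4: 550 + 200 + 150 = 900
  container 5: 550 + 200 = 750
  container 6: 550 = 550
  container 7: 500 = 500
  container 8: 500 = 500
This matches the lower bound, so 8 is optimal.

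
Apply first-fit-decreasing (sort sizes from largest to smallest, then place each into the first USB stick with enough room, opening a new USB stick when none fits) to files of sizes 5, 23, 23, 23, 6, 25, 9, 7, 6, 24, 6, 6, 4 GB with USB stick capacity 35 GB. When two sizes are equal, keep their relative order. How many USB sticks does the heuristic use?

5

Sorted descending: 25, 24, 23, 23, 23, 9, 7, 6, 6, 6, 6, 5, 4.
  25 → USB stick 1 (new)  [load 25/35]
  24 → USB stick 2 (new)  [load 24/35]
  23 → USB stick 3 (new)  [load 23/35]
  23 → USB stick 4 (new)  [load 23/35]
  23 → USB stick 5 (new)  [load 23/35]
  9 → USB stick 1  [load 34/35]
  7 → USB stick 2  [load 31/35]
  6 → USB stick 3  [load 29/35]
  6 → USB stick 3  [load 35/35]
  6 → USB stick 4  [load 29/35]
  6 → USB stick 4  [load 35/35]
  5 → USB stick 5  [load 28/35]
  4 → USB stick 2  [load 35/35]
5 USB sticks opened.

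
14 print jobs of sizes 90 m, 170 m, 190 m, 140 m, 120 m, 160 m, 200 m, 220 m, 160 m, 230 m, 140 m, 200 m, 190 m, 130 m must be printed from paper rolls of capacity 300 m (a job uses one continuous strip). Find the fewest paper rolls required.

10

Total = 230 + 220 + 200 + 200 + 190 + 190 + 170 + 160 + 160 + 140 + 140 + 130 + 120 + 90 = 2340 m.
Lower bound: ⌈2340/300⌉ = 8 paper rolls.
Also, 9 print jobs each exceed 150 m, and no two of those can share a roll, so at least 9 paper rolls are needed.
A packing using 10 paper rolls:
  roll 1: 230 = 230
  roll 2: 220 = 220
  roll 3: 200 + 90 = 290
  roll 4: 200 = 200
  roll 5: 190 = 190
  roll 6: 190 = 190
  roll 7: 170 + 130 = 300
  roll 8: 160 + 140 = 300
  roll 9: 160 + 140 = 300
  roll 10: 120 = 120
No arrangement into 9 paper rolls stays within capacity, so 10 is optimal.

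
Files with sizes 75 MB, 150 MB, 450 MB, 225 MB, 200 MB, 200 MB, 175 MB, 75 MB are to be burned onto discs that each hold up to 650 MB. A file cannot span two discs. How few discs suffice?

Total = 450 + 225 + 200 + 200 + 175 + 150 + 75 + 75 = 1550 MB.
Lower bound: ⌈1550/650⌉ = 3 discs.
A packing using 3 discs:
  disc 1: 450 + 200 = 650
  disc 2: 225 + 200 + 175 = 600
  disc 3: 150 + 75 + 75 = 300
This matches the lower bound, so 3 is optimal.

3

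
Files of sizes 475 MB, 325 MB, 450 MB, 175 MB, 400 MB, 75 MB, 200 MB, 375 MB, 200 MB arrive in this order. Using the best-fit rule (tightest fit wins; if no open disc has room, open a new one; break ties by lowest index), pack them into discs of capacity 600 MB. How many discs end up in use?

  475 → disc 1 (new)  [load 475/600]
  325 → disc 2 (new)  [load 325/600]
  450 → disc 3 (new)  [load 450/600]
  175 → disc 2  [load 500/600]
  400 → disc 4 (new)  [load 400/600]
  75 → disc 2  [load 575/600]
  200 → disc 4  [load 600/600]
  375 → disc 5 (new)  [load 375/600]
  200 → disc 5  [load 575/600]
5 discs opened.

5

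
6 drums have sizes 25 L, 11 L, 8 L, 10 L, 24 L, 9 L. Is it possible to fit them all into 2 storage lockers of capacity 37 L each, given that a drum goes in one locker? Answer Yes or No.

Total = 87 L; ⌈87/37⌉ = 3.
At least 3 storage lockers are required, but only 2 are allowed.

No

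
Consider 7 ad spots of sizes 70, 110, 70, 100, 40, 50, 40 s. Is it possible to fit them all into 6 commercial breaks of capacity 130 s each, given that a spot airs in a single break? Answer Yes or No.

Yes

A valid assignment using 5 commercial breaks:
  break 1: 110 = 110
  break 2: 100 = 100
  break 3: 70 + 50 = 120
  break 4: 70 + 40 = 110
  break 5: 40 = 40
That uses only 5 ≤ 6, so 6 commercial breaks are enough.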